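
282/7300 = 141/3650 = 0.04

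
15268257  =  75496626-60228369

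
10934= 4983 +5951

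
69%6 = 3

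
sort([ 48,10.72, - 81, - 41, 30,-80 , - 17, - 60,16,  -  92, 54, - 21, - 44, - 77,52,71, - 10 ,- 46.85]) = [  -  92, - 81, - 80, - 77 , - 60, - 46.85, - 44, - 41, - 21, - 17, - 10,10.72,16, 30, 48, 52, 54, 71] 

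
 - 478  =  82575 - 83053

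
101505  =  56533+44972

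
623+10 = 633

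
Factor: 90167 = 7^1*11^1*1171^1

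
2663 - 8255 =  - 5592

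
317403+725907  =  1043310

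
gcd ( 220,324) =4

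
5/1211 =5/1211 = 0.00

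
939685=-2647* ( - 355 )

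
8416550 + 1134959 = 9551509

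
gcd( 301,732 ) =1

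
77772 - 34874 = 42898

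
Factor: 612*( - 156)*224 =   -  21385728 = - 2^9*3^3*7^1 * 13^1 * 17^1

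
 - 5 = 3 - 8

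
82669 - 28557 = 54112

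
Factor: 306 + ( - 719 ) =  - 7^1*59^1 = - 413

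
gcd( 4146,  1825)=1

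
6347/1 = 6347= 6347.00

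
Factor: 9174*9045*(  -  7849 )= - 2^1*3^4*  5^1*11^1*47^1 * 67^1*139^1*167^1 = - 651300836670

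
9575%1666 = 1245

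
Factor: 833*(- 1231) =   -  7^2*17^1*1231^1 = - 1025423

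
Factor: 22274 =2^1 * 7^1*37^1 * 43^1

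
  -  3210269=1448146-4658415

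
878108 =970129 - 92021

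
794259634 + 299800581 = 1094060215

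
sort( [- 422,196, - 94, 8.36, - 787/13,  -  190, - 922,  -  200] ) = [ - 922,  -  422, -200, - 190,-94,- 787/13,8.36 , 196] 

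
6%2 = 0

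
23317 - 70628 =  - 47311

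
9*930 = 8370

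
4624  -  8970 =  - 4346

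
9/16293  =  3/5431 =0.00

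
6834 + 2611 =9445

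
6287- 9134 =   -  2847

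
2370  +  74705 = 77075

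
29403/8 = 29403/8= 3675.38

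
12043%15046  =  12043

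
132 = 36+96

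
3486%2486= 1000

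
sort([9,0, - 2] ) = [ - 2, 0  ,  9]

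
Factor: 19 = 19^1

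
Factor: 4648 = 2^3*7^1*83^1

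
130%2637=130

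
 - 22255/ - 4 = 22255/4= 5563.75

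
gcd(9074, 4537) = 4537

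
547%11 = 8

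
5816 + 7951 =13767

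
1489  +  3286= 4775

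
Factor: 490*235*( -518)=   -59647700 = -  2^2 * 5^2*7^3 * 37^1*47^1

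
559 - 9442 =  - 8883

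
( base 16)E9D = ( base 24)6bl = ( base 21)8A3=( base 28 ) 4lh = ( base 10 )3741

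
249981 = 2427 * 103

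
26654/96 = 277 + 31/48 = 277.65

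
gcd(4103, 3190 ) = 11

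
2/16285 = 2/16285 = 0.00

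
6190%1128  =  550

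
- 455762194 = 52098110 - 507860304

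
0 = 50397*0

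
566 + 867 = 1433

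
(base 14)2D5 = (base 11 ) 487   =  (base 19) 1B9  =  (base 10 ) 579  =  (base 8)1103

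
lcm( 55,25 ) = 275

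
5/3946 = 5/3946 = 0.00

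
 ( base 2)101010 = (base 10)42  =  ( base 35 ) 17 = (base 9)46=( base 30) 1C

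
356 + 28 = 384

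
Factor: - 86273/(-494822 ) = 2^( - 1)*11^2*347^( - 1 )=121/694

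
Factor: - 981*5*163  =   - 799515  =  - 3^2 *5^1*109^1 * 163^1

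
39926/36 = 1109 + 1/18 = 1109.06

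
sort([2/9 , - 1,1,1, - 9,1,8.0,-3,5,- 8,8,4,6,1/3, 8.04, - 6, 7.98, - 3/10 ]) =[ - 9,  -  8, - 6, -3, - 1, - 3/10,2/9,1/3, 1,1,1,4,5 , 6,  7.98,8.0, 8,8.04]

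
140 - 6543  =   - 6403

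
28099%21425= 6674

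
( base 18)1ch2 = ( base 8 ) 23454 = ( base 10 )10028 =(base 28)CM4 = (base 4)2130230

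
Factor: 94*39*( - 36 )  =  -2^3*3^3*13^1*47^1=-  131976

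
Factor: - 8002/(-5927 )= 2^1 * 4001^1*5927^(-1)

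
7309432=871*8392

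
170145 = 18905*9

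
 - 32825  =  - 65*505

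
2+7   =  9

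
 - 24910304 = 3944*(-6316 )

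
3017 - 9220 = - 6203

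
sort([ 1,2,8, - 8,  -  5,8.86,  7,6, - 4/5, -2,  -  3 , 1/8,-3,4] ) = [ - 8, - 5, - 3,-3, - 2,  -  4/5, 1/8, 1,2, 4,  6,7,8, 8.86 ]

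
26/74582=13/37291 = 0.00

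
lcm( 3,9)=9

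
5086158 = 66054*77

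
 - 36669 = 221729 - 258398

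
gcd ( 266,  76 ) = 38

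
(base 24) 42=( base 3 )10122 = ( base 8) 142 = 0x62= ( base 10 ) 98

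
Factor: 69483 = 3^1*19^1 * 23^1 * 53^1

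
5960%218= 74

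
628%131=104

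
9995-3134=6861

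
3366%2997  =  369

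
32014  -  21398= 10616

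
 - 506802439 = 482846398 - 989648837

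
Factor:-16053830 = - 2^1*5^1*13^1*123491^1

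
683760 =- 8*( - 85470)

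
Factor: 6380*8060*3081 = 2^4*3^1*5^2*11^1*13^2*29^1*31^1* 79^1 = 158433646800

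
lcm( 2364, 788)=2364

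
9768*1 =9768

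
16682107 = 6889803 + 9792304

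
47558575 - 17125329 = 30433246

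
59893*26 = 1557218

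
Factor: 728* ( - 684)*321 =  - 159842592 = - 2^5*3^3*7^1 * 13^1*19^1 *107^1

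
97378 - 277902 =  - 180524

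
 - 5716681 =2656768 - 8373449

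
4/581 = 4/581 = 0.01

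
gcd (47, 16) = 1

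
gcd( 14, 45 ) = 1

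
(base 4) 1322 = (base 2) 1111010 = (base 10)122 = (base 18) 6E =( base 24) 52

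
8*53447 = 427576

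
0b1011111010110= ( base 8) 13726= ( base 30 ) 6nc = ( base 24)ae6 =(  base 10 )6102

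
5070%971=215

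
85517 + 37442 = 122959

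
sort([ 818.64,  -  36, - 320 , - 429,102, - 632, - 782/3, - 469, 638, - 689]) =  [ - 689, - 632, - 469 ,  -  429,-320,  -  782/3,-36 , 102,638, 818.64]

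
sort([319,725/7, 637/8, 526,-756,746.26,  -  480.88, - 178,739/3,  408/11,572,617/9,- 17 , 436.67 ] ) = [- 756,- 480.88, - 178,-17,408/11,617/9,637/8,725/7,  739/3,319,436.67,526,572,746.26 ]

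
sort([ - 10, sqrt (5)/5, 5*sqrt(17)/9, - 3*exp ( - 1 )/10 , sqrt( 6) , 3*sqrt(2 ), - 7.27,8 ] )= [ - 10, -7.27, - 3*exp( - 1 ) /10,  sqrt( 5)/5, 5* sqrt(17 )/9, sqrt(6 ), 3*sqrt( 2),8]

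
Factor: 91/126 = 13/18 = 2^( - 1)*3^( - 2)*13^1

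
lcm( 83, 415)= 415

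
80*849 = 67920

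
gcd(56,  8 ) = 8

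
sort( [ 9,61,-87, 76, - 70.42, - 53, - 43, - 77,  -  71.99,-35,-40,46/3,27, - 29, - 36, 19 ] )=[ - 87,  -  77,  -  71.99, - 70.42, - 53,- 43,-40, - 36,  -  35 ,-29, 9, 46/3,19,27, 61 , 76]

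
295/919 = 295/919 = 0.32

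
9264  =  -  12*(-772 ) 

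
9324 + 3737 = 13061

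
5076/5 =5076/5= 1015.20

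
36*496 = 17856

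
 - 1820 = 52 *(  -  35)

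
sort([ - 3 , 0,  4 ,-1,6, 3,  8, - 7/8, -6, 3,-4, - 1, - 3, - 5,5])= [ - 6, - 5,  -  4, - 3,  -  3,  -  1, - 1, -7/8 , 0, 3, 3,4, 5, 6, 8 ]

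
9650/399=9650/399 =24.19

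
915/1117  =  915/1117 = 0.82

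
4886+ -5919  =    -  1033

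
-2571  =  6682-9253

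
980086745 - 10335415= 969751330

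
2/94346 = 1/47173 = 0.00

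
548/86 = 274/43 = 6.37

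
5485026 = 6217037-732011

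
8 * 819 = 6552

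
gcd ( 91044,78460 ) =4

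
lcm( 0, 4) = 0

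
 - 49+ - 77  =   - 126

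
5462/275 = 19  +  237/275 = 19.86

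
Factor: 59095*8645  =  5^2*7^1*13^1*19^1*53^1*223^1 = 510876275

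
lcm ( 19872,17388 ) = 139104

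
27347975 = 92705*295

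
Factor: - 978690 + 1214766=2^2*3^1 * 103^1*191^1= 236076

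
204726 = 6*34121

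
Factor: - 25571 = - 7^1 * 13^1 * 281^1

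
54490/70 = 5449/7 = 778.43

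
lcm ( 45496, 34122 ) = 136488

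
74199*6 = 445194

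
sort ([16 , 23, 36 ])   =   [16, 23,36]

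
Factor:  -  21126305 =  - 5^1 * 23^1*183707^1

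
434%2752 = 434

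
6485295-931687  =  5553608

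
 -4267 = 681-4948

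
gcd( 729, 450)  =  9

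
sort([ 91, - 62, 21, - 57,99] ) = [ - 62, - 57, 21, 91, 99 ] 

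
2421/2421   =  1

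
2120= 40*53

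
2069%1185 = 884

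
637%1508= 637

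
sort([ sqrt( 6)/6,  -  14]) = [ - 14, sqrt( 6)/6 ]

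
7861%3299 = 1263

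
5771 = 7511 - 1740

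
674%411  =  263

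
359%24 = 23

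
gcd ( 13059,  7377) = 3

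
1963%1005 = 958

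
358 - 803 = - 445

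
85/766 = 85/766=0.11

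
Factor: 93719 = 93719^1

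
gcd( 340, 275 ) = 5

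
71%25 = 21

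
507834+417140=924974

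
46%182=46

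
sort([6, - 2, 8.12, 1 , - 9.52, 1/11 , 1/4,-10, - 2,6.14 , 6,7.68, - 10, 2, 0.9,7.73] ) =[ - 10, - 10,  -  9.52, - 2, - 2,1/11, 1/4,  0.9,1,  2,6, 6,6.14,7.68,7.73,8.12] 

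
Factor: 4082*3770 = 15389140   =  2^2 * 5^1* 13^2*29^1*157^1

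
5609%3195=2414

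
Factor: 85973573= 7^1*17^1 * 722467^1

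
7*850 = 5950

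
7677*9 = 69093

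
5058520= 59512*85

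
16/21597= 16/21597 = 0.00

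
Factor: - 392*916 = - 359072 = -2^5*7^2*229^1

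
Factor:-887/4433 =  - 11^( - 1 )*  13^( - 1 ) * 31^( - 1)*887^1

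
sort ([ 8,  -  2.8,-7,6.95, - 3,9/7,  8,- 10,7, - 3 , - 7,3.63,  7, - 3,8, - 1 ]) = [ - 10,  -  7, - 7, - 3, - 3,  -  3, - 2.8, - 1, 9/7, 3.63, 6.95,7 , 7,8,8, 8]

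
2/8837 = 2/8837 = 0.00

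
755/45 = 151/9 = 16.78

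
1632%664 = 304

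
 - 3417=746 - 4163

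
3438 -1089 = 2349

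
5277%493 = 347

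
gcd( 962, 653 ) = 1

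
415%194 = 27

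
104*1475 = 153400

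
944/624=1 + 20/39 = 1.51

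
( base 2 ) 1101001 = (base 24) 49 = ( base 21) 50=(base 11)96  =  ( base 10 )105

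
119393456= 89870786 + 29522670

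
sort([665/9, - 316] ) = [  -  316, 665/9] 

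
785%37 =8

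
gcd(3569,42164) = 83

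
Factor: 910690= 2^1 * 5^1*11^1*17^1*487^1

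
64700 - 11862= 52838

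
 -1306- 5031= - 6337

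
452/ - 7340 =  - 113/1835 = - 0.06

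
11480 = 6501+4979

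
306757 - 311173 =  - 4416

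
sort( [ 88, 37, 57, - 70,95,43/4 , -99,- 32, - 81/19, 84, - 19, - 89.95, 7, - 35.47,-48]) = [ - 99,  -  89.95,  -  70, - 48, - 35.47,-32,  -  19, - 81/19, 7,  43/4 , 37, 57, 84,88,95]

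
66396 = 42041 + 24355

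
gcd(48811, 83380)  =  1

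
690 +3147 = 3837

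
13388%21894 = 13388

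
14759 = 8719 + 6040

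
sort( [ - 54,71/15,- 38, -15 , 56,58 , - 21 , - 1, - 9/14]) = [ - 54, - 38, - 21, - 15, - 1, - 9/14,71/15,56,58]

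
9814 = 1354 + 8460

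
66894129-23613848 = 43280281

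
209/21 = 209/21= 9.95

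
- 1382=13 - 1395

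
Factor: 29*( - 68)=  - 1972 = - 2^2*17^1* 29^1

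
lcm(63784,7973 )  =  63784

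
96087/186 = 32029/62 = 516.60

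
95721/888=107 + 235/296 = 107.79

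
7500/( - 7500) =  - 1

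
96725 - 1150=95575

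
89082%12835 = 12072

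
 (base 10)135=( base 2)10000111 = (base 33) 43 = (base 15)90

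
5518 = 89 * 62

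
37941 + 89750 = 127691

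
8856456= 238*37212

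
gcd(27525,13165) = 5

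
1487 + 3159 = 4646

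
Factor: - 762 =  - 2^1 * 3^1*127^1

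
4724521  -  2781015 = 1943506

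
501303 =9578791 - 9077488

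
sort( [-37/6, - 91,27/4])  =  [  -  91, - 37/6, 27/4 ]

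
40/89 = 40/89 = 0.45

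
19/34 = 19/34 = 0.56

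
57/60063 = 19/20021 = 0.00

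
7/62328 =1/8904 = 0.00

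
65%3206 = 65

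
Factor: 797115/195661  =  3^1 * 5^1*11^1*23^( - 1) * 47^(-1 )*181^( - 1)*4831^1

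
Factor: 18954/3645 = 26/5 = 2^1*5^( - 1 ) * 13^1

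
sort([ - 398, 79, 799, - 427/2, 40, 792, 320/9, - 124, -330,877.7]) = [ - 398, - 330 , - 427/2 , - 124, 320/9, 40, 79, 792,799, 877.7] 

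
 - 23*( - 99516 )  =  2288868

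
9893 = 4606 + 5287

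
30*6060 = 181800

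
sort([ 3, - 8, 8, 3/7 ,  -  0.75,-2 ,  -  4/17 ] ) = [  -  8, - 2,  -  0.75,-4/17, 3/7,3,8 ]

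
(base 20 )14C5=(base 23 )ie1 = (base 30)as5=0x2675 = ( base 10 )9845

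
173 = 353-180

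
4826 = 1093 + 3733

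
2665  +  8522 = 11187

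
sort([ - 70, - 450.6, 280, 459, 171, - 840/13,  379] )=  [- 450.6, - 70, - 840/13, 171, 280,379, 459 ]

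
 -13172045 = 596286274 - 609458319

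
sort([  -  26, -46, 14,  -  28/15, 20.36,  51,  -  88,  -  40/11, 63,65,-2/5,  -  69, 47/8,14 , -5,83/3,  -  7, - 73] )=[  -  88,-73,  -  69,- 46,  -  26,  -  7,-5, -40/11, - 28/15, - 2/5, 47/8 , 14, 14, 20.36,83/3,51,63, 65]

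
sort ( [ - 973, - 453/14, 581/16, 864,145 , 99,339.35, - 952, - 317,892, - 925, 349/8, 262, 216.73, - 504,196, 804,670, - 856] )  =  [ - 973, - 952, - 925, - 856, - 504, - 317,-453/14,581/16, 349/8,99, 145, 196,216.73 , 262,339.35, 670,  804,864, 892 ] 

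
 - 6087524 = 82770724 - 88858248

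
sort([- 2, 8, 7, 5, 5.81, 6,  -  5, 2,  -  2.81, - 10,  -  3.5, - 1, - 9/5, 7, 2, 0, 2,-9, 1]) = [ - 10, - 9 , - 5 , -3.5, - 2.81 , - 2,-9/5, - 1,0, 1, 2, 2, 2, 5, 5.81, 6,  7 , 7,  8 ]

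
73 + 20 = 93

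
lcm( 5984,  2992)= 5984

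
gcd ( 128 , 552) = 8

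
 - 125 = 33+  - 158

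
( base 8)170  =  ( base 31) 3R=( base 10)120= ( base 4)1320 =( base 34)3I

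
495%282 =213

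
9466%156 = 106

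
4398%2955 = 1443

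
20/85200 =1/4260 = 0.00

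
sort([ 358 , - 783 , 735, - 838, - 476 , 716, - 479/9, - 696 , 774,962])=[ - 838 , - 783, - 696, - 476, - 479/9,  358,  716, 735,  774, 962 ] 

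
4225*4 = 16900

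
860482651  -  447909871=412572780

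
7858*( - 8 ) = - 62864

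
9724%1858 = 434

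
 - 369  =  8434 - 8803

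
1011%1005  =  6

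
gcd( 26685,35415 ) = 45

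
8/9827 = 8/9827 = 0.00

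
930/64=14  +  17/32 = 14.53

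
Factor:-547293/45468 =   -  182431/15156 =-2^ ( - 2)*3^(- 2 ) * 421^(- 1 ) * 182431^1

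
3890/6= 648 + 1/3 = 648.33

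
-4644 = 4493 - 9137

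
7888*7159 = 56470192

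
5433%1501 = 930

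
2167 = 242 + 1925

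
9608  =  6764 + 2844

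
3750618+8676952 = 12427570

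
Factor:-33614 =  - 2^1*7^5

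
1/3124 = 1/3124 = 0.00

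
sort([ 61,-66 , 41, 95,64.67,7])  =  [-66,7 , 41,61,64.67,95 ]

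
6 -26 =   -  20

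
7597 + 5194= 12791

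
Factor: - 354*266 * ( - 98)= 2^3*3^1* 7^3*19^1  *59^1=9228072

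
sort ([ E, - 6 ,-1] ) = [-6, - 1,E]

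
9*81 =729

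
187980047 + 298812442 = 486792489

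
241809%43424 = 24689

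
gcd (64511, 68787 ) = 1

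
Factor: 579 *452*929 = 243126732 = 2^2 * 3^1 * 113^1 * 193^1 * 929^1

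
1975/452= 4 + 167/452 = 4.37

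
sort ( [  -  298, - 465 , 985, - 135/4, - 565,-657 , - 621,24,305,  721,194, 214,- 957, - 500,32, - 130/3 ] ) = [ - 957, - 657, - 621,-565, - 500, - 465, - 298, - 130/3,-135/4,24, 32,194, 214 , 305 , 721,985]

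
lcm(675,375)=3375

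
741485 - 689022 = 52463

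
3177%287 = 20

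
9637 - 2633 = 7004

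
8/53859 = 8/53859  =  0.00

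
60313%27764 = 4785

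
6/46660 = 3/23330 = 0.00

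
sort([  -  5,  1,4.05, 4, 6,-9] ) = [ - 9,-5, 1,  4, 4.05, 6]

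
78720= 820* 96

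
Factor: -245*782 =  - 191590 = -2^1*5^1*7^2*17^1 * 23^1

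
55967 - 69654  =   - 13687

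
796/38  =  398/19 = 20.95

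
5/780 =1/156 =0.01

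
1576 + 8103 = 9679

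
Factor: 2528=2^5 * 79^1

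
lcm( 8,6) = 24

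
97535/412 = 97535/412= 236.74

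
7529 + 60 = 7589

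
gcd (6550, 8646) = 262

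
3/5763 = 1/1921 = 0.00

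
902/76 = 11+33/38 = 11.87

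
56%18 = 2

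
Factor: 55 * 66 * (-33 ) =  - 2^1*3^2 * 5^1* 11^3  =  - 119790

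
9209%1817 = 124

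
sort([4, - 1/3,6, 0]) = [ - 1/3, 0,  4, 6] 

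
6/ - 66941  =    -  1+66935/66941 = - 0.00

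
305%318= 305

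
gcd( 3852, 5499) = 9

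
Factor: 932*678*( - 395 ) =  - 2^3*3^1 *5^1*79^1*113^1*233^1 = - 249598920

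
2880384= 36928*78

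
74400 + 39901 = 114301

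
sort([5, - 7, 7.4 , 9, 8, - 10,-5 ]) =[ - 10, - 7,  -  5,5,7.4,8,  9 ] 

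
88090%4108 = 1822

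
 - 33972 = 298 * ( - 114)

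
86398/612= 141 + 53/306 = 141.17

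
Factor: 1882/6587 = 2/7 =2^1*7^( - 1)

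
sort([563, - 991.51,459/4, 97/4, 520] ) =[ - 991.51  ,  97/4,459/4,  520,563]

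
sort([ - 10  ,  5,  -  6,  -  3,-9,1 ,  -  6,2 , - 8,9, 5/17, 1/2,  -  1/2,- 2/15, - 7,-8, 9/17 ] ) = [ - 10, - 9,  -  8, - 8,  -  7,-6, - 6, - 3, - 1/2,  -  2/15,5/17, 1/2, 9/17, 1  ,  2, 5 , 9]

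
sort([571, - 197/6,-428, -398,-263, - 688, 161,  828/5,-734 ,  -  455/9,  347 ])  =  [-734,-688,-428,-398, - 263, - 455/9,- 197/6, 161, 828/5,  347,571 ] 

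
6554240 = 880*7448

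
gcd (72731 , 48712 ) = 1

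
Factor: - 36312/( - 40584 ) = 17/19=17^1*19^(  -  1 ) 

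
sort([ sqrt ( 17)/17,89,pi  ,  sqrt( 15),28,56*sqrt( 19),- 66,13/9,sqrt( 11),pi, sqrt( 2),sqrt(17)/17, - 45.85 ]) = [ - 66, - 45.85,sqrt ( 17)/17,  sqrt( 17)/17, sqrt( 2),13/9  ,  pi , pi,sqrt( 11) , sqrt( 15 ) , 28 , 89,56*sqrt( 19) ]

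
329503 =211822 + 117681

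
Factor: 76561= 76561^1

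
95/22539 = 95/22539 = 0.00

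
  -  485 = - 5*97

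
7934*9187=72889658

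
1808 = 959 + 849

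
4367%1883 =601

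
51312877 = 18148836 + 33164041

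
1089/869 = 1 + 20/79 = 1.25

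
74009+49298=123307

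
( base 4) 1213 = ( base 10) 103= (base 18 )5D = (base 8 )147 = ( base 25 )43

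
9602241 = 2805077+6797164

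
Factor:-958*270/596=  - 64665/149  =  - 3^3 *5^1*149^( - 1)*479^1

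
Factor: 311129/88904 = 2^( - 3 )*7^1 * 13^2*263^1*11113^( - 1 ) 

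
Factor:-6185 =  -5^1*1237^1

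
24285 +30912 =55197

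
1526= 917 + 609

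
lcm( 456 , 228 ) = 456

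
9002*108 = 972216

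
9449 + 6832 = 16281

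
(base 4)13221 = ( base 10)489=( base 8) 751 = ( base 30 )G9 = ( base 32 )f9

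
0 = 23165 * 0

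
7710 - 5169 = 2541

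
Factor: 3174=2^1* 3^1*23^2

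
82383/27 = 27461/9 = 3051.22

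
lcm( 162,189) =1134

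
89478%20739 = 6522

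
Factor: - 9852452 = -2^2*17^1*144889^1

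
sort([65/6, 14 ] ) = [65/6, 14]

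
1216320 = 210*5792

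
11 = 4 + 7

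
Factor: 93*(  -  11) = -3^1*11^1*31^1 = -1023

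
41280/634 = 20640/317 = 65.11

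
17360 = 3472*5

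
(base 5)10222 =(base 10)687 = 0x2af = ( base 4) 22233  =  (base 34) K7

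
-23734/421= - 23734/421 = - 56.38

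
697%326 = 45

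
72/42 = 12/7 = 1.71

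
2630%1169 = 292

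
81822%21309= 17895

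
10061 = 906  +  9155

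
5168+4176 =9344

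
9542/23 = 9542/23 = 414.87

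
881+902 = 1783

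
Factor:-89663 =-7^1 * 12809^1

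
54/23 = 54/23 = 2.35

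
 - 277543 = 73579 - 351122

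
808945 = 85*9517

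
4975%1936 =1103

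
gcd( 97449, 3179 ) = 11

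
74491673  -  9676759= 64814914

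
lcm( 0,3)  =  0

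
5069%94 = 87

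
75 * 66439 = 4982925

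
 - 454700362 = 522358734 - 977059096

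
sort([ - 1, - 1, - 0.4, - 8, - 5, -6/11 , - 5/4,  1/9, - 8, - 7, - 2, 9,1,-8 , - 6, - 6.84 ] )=[ - 8 ,-8,-8 , - 7 , - 6.84, - 6 ,-5, -2, - 5/4,-1,-1,-6/11,  -  0.4 , 1/9,1, 9]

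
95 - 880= - 785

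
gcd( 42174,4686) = 4686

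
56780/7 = 8111  +  3/7 = 8111.43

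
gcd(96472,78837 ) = 1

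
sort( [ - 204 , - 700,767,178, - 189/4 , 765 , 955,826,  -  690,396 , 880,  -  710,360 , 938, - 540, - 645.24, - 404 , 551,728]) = [ - 710, - 700 ,  -  690  , - 645.24,-540,  -  404, - 204, - 189/4,178,360 , 396, 551,728, 765 , 767,826 , 880, 938,955 ] 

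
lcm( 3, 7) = 21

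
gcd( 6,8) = 2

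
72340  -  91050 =-18710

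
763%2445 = 763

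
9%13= 9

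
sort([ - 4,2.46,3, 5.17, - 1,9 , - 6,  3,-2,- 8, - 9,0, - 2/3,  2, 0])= [ - 9, - 8, - 6, - 4, - 2,- 1, - 2/3,0,0, 2,2.46,3,3,5.17, 9]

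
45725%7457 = 983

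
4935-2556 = 2379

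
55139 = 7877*7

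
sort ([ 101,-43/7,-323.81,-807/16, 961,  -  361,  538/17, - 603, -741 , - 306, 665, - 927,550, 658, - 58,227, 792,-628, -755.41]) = [ - 927, - 755.41, - 741,- 628,- 603,-361,-323.81,-306,-58,  -  807/16,-43/7, 538/17,101, 227, 550, 658, 665, 792, 961] 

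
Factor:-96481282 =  - 2^1*41^1*1176601^1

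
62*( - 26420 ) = - 1638040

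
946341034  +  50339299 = 996680333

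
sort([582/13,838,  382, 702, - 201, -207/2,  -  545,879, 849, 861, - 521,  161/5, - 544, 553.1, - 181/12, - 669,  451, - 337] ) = [ - 669, - 545, - 544, - 521, - 337 , - 201,-207/2, - 181/12 , 161/5,582/13,  382,451, 553.1,  702,  838,849, 861,  879 ] 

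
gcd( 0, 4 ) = 4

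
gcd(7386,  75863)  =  1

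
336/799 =336/799 = 0.42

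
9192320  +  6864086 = 16056406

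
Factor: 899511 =3^1*439^1 *683^1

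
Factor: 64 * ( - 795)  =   - 2^6*3^1 * 5^1 *53^1 = - 50880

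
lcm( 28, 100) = 700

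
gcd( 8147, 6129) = 1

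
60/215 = 12/43  =  0.28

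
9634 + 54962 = 64596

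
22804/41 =22804/41=556.20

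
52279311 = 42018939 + 10260372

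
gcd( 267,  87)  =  3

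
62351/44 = 62351/44 = 1417.07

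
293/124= 2  +  45/124 = 2.36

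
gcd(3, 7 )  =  1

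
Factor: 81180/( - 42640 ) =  - 2^( - 2)*3^2*11^1*13^( - 1) = -99/52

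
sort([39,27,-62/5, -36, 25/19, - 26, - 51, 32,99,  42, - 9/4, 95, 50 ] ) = [ - 51, - 36, - 26, - 62/5, - 9/4, 25/19, 27,  32, 39, 42, 50, 95, 99 ] 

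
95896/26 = 47948/13 = 3688.31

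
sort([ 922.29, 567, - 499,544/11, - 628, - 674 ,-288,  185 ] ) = [ - 674, - 628,-499,-288,544/11,185, 567  ,  922.29] 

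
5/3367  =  5/3367=0.00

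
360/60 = 6 = 6.00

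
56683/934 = 56683/934 = 60.69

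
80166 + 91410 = 171576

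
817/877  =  817/877 = 0.93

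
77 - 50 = 27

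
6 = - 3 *( - 2) 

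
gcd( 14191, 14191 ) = 14191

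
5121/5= 1024 +1/5 = 1024.20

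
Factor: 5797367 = 107^1*54181^1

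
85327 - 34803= 50524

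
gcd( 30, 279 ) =3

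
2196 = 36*61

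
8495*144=1223280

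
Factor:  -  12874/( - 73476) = 2^( - 1)*3^(  -  2)*13^( - 1)*41^1 = 41/234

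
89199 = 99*901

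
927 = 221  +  706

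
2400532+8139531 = 10540063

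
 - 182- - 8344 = 8162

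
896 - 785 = 111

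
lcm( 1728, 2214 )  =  70848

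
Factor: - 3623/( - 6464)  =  2^( - 6)*101^( - 1 )*3623^1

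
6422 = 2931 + 3491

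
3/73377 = 1/24459 =0.00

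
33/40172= 3/3652=0.00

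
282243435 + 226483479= 508726914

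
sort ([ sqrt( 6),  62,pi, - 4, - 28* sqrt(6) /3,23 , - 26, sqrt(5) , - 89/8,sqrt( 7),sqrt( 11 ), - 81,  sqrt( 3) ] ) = [ - 81, - 26, - 28*sqrt( 6) /3, - 89/8, - 4,  sqrt( 3),sqrt(5 ), sqrt( 6),sqrt( 7 ),pi,sqrt(11),23, 62 ]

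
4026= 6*671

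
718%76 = 34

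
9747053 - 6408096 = 3338957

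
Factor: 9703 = 31^1*313^1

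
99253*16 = 1588048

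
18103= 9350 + 8753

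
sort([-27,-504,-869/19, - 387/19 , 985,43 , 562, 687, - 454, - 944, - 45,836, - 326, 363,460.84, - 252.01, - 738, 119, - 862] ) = [ - 944, - 862, - 738, - 504, - 454, - 326, - 252.01, - 869/19, - 45, - 27,-387/19 , 43, 119, 363,460.84,  562,687, 836, 985 ] 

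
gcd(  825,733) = 1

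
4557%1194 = 975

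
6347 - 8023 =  - 1676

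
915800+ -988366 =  - 72566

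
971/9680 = 971/9680 = 0.10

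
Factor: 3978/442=9=3^2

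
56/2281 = 56/2281 = 0.02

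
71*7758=550818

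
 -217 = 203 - 420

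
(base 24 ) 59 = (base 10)129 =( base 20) 69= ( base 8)201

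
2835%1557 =1278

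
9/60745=9/60745  =  0.00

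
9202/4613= 9202/4613 = 1.99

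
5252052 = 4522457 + 729595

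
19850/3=19850/3 = 6616.67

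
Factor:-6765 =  - 3^1*5^1 * 11^1*41^1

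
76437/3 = 25479=25479.00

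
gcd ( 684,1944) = 36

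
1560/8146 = 780/4073 = 0.19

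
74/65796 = 37/32898 = 0.00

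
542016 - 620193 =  - 78177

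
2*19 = 38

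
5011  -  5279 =-268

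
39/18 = 2  +  1/6 = 2.17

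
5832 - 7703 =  - 1871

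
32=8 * 4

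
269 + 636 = 905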